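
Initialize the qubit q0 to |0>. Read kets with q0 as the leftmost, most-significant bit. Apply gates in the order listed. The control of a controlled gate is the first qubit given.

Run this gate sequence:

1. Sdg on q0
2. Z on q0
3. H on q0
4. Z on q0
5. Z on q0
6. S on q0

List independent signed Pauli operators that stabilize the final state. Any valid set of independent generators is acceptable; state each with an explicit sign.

The final state is stabilized by the group generated by +Y; other independent generating sets are equally valid.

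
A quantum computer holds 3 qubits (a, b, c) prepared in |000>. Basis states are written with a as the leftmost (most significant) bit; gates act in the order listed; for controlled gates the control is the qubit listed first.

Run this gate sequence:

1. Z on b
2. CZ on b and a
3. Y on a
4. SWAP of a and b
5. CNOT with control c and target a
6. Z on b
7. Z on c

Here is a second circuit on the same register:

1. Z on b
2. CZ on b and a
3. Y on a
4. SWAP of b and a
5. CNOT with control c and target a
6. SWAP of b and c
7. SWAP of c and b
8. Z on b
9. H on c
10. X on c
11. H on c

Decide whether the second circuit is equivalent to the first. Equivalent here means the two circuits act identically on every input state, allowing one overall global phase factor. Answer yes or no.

Yes — the two circuits implement the same unitary up to a global phase.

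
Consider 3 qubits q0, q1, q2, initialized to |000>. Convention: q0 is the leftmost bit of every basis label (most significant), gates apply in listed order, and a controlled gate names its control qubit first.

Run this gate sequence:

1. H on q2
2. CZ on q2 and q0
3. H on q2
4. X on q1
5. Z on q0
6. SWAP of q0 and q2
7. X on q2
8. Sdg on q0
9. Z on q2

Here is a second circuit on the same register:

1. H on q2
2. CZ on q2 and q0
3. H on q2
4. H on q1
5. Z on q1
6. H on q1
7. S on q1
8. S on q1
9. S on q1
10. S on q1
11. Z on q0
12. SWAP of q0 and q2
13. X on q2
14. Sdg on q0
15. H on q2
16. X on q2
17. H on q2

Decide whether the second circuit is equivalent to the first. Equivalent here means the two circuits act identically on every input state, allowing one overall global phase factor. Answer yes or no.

Yes — the two circuits implement the same unitary up to a global phase.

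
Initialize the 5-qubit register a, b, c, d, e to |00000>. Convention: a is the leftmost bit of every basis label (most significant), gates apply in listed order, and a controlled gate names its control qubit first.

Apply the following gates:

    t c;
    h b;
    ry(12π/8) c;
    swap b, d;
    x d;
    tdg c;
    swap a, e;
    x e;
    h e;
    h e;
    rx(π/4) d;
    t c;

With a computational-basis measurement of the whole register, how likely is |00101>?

Outcome |00101> occurs with probability 1/4.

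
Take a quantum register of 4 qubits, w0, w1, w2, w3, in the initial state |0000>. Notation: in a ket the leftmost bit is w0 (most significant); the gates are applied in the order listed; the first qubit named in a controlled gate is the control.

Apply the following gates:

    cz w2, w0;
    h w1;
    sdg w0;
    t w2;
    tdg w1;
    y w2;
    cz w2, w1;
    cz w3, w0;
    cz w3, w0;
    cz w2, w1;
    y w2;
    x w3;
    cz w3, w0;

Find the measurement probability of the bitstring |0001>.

Outcome |0001> occurs with probability 1/2. Key observation: steps 6-11 multiply out to the identity, so the circuit reduces to the remaining gates.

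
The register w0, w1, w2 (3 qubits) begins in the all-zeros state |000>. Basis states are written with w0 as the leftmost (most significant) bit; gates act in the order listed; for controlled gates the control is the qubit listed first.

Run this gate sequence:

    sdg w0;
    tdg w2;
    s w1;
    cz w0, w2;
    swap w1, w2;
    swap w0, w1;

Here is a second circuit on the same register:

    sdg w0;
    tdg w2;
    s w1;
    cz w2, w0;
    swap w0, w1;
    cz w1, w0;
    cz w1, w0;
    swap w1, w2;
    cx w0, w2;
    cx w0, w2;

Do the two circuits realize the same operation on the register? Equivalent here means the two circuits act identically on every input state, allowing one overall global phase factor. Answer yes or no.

No, they are not equivalent — no single phase factor reconciles the two unitaries.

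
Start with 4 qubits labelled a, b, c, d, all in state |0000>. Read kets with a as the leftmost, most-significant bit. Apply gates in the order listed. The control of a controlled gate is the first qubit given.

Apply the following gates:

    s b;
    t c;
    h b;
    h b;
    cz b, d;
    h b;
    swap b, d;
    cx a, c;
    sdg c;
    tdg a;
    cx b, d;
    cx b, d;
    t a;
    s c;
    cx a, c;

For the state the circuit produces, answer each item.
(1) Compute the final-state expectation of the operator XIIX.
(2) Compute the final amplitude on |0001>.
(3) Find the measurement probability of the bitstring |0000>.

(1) In the final state, XIIX has expectation 0. Key observation: gates 8-15 undo each other exactly, leaving only the rest of the circuit to track.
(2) The amplitude on |0001> is sqrt(2)/2.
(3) A full measurement returns |0000> with probability 1/2.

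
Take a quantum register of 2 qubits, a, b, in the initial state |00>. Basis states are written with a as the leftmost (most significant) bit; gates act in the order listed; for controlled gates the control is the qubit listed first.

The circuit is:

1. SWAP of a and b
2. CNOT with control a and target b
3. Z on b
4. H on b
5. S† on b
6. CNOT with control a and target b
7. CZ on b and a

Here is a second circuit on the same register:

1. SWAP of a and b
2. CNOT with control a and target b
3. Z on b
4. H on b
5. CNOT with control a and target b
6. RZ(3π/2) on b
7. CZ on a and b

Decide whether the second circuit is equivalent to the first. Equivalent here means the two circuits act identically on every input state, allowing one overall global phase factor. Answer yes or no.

No, they are not equivalent — no single phase factor reconciles the two unitaries.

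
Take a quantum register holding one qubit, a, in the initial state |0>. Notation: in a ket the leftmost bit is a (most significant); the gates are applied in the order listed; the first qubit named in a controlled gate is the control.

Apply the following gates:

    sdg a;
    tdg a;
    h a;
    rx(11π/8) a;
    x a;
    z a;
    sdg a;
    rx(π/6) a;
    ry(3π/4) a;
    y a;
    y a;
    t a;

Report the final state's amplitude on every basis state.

The final amplitudes are -sqrt(sqrt(2)/4 + 1/2)*sin(5*pi/16)/2 - sqrt(3)*sqrt(1/2 - sqrt(2)/4)*cos(5*pi/16)/2 - sqrt(3)*I*sqrt(1/2 - sqrt(2)/4)*sin(5*pi/16)/2 + I*sqrt(sqrt(2)/4 + 1/2)*cos(5*pi/16)/2 on |0>, -sqrt(3)*I*sqrt(sqrt(2)/4 + 1/2)*exp(I*pi/4)*sin(5*pi/16)/2 - sqrt(3)*sqrt(sqrt(2)/4 + 1/2)*exp(I*pi/4)*cos(5*pi/16)/2 - I*sqrt(1/2 - sqrt(2)/4)*exp(I*pi/4)*cos(5*pi/16)/2 + sqrt(1/2 - sqrt(2)/4)*exp(I*pi/4)*sin(5*pi/16)/2 on |1>.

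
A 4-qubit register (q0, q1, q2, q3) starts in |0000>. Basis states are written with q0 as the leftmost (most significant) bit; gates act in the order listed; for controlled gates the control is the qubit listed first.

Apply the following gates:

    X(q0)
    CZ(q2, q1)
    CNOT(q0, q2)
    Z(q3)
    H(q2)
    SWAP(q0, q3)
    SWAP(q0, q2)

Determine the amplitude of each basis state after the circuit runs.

The final amplitudes are sqrt(2)/2 on |0001>, -sqrt(2)/2 on |1001>, and 0 on every other basis state.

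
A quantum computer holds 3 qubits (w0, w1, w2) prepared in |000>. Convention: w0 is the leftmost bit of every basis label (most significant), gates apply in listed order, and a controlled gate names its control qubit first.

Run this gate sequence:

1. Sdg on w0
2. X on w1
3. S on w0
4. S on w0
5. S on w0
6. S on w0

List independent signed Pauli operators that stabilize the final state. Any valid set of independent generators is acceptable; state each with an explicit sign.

The stabilizer group can be generated by +ZII, -IZI, +IIZ, among other valid generating sets.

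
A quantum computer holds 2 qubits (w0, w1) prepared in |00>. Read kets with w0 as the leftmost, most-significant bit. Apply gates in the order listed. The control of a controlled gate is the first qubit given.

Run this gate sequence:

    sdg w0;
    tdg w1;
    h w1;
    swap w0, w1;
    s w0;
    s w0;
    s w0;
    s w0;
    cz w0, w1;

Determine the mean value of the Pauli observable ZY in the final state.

The observable ZY averages to 0. Key observation: gates 5-8 undo each other exactly, leaving only the rest of the circuit to track.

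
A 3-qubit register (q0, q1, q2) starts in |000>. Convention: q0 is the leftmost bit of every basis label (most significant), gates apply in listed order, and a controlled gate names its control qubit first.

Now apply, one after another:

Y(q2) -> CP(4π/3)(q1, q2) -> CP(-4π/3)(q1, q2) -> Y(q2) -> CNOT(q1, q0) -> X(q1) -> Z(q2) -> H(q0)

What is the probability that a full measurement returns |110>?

A full measurement returns |110> with probability 1/2. Key observation: the block from step 1 through step 4 cancels to the identity and can be dropped.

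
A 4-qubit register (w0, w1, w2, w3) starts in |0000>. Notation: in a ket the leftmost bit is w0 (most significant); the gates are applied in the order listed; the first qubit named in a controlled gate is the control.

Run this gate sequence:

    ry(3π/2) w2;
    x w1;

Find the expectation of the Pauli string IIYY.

The observable IIYY averages to 0.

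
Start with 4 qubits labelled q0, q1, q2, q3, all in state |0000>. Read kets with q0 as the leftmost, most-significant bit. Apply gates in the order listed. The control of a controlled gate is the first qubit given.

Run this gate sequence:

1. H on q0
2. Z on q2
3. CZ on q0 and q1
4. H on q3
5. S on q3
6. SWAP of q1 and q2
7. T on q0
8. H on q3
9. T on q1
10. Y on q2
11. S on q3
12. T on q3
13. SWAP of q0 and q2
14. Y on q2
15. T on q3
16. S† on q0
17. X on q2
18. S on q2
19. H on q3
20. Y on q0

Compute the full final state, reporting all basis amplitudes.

The resulting statevector has amplitude I/2 on |0000>, 1/2 on |0001>, exp(I*pi/4)/2 on |0010>, -exp(3*I*pi/4)/2 on |0011>, and 0 on every other basis state.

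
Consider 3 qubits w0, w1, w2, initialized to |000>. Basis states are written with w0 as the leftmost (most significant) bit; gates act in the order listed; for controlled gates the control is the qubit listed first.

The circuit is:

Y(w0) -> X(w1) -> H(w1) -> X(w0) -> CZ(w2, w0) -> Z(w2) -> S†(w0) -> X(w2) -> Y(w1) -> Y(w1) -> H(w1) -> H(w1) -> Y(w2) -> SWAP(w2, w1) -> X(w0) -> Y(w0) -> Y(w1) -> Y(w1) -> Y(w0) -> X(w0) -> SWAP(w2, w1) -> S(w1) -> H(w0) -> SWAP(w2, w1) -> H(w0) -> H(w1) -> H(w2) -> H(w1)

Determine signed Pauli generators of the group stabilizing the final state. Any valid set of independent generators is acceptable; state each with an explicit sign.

The final state is stabilized by the group generated by +IIY, +ZII, +IZI; other independent generating sets are equally valid. Key observation: steps 14-21 multiply out to the identity, so the circuit reduces to the remaining gates.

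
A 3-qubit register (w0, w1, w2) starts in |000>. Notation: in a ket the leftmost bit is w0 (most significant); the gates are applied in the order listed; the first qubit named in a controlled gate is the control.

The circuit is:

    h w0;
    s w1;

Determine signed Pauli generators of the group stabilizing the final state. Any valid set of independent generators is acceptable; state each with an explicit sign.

The final state is stabilized by the group generated by +XII, +IZI, +IIZ; other independent generating sets are equally valid.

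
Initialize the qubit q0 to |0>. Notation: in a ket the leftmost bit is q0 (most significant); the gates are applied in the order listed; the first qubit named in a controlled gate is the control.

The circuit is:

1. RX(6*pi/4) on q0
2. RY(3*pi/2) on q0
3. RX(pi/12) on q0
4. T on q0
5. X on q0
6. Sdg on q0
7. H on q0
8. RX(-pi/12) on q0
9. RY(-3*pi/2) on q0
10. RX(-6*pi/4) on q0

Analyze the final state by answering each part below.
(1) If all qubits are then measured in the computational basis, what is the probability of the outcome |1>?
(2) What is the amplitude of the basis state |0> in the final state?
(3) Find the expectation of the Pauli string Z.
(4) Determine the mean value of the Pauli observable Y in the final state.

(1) Outcome |1> occurs with probability sqrt(6)/16 + 3*sqrt(2)/16 + 1/2.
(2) The final state's coefficient on |0> equals 1/8 + sqrt(3)*(1 - I)/8 - sqrt(2)*I/8 - sqrt(3)*exp(I*pi/4)/8 + I/8 + sqrt(3)*exp(3*I*pi/4)/8 + sqrt(2)*exp(I*pi/4)/4.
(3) The expectation value of Z is -3*sqrt(2)/8 - sqrt(6)/8.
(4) The expectation value of Y is -sqrt(6)/4 + sqrt(2)/4.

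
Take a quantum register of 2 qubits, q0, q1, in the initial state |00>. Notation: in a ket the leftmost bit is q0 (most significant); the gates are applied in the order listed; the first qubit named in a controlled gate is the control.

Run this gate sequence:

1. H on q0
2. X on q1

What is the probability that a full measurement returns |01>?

The probability of measuring |01> is 1/2.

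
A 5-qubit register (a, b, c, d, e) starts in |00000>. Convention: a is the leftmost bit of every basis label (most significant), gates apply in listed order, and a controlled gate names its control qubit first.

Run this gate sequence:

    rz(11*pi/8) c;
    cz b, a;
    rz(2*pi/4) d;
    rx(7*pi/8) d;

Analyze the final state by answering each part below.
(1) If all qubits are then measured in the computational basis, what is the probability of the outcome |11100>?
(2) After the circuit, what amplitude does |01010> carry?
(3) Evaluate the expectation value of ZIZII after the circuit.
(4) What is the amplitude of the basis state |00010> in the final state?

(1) A full measurement returns |11100> with probability 0.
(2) |01010> carries amplitude 0 in the final state.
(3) The observable ZIZII averages to 1.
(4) The amplitude on |00010> is exp(9*I*pi/16)*cos(pi/16).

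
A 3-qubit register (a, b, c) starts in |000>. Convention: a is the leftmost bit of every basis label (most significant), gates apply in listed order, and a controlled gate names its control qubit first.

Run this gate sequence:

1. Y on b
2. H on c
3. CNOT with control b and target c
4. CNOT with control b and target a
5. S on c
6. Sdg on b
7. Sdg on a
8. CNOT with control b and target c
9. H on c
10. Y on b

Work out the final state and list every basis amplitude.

The final amplitudes are -1/2 - I/2 on |100>, 1/2 - I/2 on |101>, and 0 on every other basis state.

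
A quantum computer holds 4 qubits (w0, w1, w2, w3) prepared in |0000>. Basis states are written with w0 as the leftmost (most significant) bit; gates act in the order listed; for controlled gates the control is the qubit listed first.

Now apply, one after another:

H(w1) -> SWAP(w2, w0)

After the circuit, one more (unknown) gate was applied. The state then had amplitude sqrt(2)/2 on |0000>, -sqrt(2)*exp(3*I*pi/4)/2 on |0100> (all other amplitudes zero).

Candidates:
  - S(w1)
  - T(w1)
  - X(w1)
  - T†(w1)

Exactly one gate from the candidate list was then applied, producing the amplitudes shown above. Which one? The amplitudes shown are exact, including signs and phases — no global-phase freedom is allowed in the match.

The unique candidate consistent with the amplitudes is T†(w1).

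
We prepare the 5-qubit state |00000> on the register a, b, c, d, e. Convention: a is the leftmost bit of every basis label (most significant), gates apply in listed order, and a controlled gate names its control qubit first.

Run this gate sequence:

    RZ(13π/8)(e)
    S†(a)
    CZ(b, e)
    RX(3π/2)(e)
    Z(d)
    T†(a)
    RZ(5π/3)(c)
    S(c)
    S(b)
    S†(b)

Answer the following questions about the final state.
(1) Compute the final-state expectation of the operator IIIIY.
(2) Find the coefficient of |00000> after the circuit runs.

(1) In the final state, IIIIY has expectation 1.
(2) The final state's coefficient on |00000> equals -sqrt(2)*exp(17*I*pi/48)/2.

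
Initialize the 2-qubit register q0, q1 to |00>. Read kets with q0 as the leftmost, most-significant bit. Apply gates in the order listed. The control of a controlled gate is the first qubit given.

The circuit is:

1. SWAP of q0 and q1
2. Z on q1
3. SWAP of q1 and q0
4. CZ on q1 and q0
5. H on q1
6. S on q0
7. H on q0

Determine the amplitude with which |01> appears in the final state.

The amplitude on |01> is 1/2.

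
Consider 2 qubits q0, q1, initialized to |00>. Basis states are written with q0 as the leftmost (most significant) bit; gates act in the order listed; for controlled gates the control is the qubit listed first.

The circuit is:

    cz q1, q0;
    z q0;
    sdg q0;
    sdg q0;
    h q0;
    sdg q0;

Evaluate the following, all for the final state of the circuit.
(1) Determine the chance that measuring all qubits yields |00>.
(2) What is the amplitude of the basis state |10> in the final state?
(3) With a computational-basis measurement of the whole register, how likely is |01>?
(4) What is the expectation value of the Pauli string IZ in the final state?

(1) The probability of measuring |00> is 1/2.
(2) |10> carries amplitude -sqrt(2)*I/2 in the final state.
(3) Outcome |01> occurs with probability 0.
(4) The expectation value of IZ is 1.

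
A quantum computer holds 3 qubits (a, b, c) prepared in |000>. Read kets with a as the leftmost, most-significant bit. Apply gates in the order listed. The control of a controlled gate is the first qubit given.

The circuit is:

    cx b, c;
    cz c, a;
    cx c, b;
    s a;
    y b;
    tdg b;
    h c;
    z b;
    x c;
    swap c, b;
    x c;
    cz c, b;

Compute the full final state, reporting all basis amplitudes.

After the circuit, the state carries amplitude -sqrt(2)*exp(I*pi/4)/2 on |000>, -sqrt(2)*exp(I*pi/4)/2 on |010>, and 0 on every other basis state.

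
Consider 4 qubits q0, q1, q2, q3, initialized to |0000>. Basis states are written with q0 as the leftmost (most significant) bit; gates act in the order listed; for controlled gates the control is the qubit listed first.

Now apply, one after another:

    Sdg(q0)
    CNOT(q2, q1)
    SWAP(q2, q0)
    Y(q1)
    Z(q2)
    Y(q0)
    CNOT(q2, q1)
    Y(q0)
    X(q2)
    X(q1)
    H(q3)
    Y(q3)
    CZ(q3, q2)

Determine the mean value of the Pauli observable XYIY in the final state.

The expectation value of XYIY is 0.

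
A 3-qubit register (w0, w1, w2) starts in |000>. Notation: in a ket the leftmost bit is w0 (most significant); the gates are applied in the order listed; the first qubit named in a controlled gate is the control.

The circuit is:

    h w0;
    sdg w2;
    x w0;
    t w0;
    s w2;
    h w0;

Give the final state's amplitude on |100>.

The amplitude on |100> is 1/2 - exp(I*pi/4)/2.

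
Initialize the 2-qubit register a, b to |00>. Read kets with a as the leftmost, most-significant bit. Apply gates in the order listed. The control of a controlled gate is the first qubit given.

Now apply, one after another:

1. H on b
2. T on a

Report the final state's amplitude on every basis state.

The final amplitudes are sqrt(2)/2 on |00>, sqrt(2)/2 on |01>, 0 on |10>, 0 on |11>.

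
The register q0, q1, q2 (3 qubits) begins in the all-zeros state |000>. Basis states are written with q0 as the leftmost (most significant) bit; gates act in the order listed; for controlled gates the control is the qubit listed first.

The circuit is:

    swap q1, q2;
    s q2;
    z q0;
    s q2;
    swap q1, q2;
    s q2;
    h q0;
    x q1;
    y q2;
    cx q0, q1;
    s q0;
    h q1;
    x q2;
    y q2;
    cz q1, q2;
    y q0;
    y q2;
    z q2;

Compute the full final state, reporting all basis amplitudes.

The final amplitudes are I/2 on |000>, 0 on |001>, -I/2 on |010>, 0 on |011>, -1/2 on |100>, 0 on |101>, -1/2 on |110>, 0 on |111>.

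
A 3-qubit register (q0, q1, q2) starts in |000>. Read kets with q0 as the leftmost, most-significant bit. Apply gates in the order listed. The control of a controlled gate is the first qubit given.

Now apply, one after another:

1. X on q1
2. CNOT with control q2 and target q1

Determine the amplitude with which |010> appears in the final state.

The amplitude on |010> is 1.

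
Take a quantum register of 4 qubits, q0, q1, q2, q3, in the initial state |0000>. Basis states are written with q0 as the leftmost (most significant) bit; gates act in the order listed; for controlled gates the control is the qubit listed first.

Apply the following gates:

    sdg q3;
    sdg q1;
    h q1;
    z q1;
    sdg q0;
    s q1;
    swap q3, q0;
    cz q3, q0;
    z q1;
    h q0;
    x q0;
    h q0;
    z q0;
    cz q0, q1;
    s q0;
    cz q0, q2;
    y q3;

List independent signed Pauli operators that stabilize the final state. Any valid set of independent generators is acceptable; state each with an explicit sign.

The final state is stabilized by the group generated by +IYII, +ZIII, +IIZI, -IIIZ; other independent generating sets are equally valid. Key observation: the block from step 10 through step 13 cancels to the identity and can be dropped.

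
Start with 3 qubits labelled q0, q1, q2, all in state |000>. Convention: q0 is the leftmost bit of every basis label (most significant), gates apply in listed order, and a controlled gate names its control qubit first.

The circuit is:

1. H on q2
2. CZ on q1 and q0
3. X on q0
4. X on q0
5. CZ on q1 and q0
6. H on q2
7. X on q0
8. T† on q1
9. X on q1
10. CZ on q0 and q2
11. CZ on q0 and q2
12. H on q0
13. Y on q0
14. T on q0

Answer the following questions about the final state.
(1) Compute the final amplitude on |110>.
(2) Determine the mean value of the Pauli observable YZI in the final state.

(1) |110> carries amplitude sqrt(2)*exp(3*I*pi/4)/2 in the final state. Key observation: the block from step 1 through step 6 cancels to the identity and can be dropped.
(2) The expectation value of YZI is -sqrt(2)/2.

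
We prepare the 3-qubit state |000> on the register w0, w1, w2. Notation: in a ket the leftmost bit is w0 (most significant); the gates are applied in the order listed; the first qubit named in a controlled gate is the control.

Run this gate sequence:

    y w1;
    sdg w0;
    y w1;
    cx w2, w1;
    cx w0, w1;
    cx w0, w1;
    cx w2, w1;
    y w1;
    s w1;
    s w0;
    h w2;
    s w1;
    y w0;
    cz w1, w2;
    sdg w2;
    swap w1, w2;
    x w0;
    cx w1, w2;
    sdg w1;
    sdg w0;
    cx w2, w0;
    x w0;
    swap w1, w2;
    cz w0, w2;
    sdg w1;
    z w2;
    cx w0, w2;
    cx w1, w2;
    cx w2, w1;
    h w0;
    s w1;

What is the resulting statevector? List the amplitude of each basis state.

The final amplitudes are 1/2 on |000>, -I/2 on |001>, 0 on |010>, 0 on |011>, -1/2 on |100>, -I/2 on |101>, 0 on |110>, 0 on |111>.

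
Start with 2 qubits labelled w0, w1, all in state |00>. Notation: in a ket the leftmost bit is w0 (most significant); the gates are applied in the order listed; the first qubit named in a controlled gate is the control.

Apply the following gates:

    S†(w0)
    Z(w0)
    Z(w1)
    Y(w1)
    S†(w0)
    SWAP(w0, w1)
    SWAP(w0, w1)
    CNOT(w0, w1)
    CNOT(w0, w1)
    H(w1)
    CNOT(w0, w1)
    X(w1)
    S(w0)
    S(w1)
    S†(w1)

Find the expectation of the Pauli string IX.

The observable IX averages to -1. Key observation: steps 14-15 multiply out to the identity, so the circuit reduces to the remaining gates.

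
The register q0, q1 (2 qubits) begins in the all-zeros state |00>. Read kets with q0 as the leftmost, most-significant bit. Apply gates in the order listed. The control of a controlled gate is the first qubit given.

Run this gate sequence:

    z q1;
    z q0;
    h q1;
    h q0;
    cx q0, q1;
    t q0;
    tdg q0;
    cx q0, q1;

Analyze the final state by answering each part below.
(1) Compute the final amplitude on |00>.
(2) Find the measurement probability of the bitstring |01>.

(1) |00> carries amplitude 1/2 in the final state. Key observation: the block from step 5 through step 8 cancels to the identity and can be dropped.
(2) A full measurement returns |01> with probability 1/4.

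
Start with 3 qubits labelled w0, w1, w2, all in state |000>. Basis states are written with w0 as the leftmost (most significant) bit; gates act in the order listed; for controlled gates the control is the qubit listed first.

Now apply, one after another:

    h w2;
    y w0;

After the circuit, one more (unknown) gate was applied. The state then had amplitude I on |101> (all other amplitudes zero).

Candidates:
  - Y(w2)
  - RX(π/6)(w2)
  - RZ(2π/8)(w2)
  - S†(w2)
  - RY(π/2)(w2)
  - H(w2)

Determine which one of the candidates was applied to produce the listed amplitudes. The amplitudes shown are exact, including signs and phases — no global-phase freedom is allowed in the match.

The unique candidate consistent with the amplitudes is RY(π/2)(w2).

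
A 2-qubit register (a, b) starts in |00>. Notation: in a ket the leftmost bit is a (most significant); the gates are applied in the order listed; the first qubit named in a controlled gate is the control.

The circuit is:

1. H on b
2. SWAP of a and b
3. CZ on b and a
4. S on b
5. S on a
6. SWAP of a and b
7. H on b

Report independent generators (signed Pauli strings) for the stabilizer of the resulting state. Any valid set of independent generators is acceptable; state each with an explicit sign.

The final state is stabilized by the group generated by -IY, +ZI; other independent generating sets are equally valid.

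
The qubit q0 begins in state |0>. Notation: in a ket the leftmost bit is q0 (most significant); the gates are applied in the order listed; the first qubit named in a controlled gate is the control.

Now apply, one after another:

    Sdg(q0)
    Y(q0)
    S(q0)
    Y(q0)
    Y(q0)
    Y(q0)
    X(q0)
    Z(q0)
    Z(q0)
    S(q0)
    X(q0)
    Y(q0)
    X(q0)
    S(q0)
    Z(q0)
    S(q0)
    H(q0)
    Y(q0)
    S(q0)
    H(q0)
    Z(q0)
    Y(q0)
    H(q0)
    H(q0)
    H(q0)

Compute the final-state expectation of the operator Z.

The expectation value of Z is 0.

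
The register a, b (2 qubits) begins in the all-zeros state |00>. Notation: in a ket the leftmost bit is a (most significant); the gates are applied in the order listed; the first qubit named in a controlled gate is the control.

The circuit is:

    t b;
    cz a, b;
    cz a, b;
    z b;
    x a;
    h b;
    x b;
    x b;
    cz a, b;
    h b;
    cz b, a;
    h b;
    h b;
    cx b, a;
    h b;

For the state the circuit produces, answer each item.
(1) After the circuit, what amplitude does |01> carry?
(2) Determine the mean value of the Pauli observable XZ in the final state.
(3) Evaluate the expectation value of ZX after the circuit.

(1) The amplitude on |01> is sqrt(2)/2. Key observation: the block from step 7 through step 8 cancels to the identity and can be dropped.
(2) The expectation value of XZ is 0.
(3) In the final state, ZX has expectation -1.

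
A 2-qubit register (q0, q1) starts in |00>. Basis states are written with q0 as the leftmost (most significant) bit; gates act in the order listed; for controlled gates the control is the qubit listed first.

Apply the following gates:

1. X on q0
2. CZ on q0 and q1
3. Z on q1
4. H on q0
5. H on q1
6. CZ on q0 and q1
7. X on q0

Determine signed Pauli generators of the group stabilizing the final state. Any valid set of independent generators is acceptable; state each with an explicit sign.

The final state is stabilized by the group generated by -XZ, -ZX; other independent generating sets are equally valid.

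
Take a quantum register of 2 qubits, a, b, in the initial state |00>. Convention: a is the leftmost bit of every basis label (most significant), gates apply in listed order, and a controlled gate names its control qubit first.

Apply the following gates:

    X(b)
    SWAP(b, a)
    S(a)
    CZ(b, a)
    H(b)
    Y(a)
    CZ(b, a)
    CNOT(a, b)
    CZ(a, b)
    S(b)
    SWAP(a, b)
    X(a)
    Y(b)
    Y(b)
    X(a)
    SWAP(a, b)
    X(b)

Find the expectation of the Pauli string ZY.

The observable ZY averages to -1. Key observation: gates 11-16 undo each other exactly, leaving only the rest of the circuit to track.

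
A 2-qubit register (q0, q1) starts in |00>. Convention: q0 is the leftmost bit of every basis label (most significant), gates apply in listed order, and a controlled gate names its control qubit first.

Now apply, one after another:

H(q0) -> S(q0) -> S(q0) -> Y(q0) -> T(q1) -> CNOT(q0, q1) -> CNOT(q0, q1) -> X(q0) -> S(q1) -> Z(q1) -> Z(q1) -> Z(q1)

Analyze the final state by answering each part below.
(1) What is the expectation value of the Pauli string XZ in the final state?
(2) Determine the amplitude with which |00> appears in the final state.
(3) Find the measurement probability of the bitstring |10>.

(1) In the final state, XZ has expectation 1.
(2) The amplitude on |00> is sqrt(2)*I/2.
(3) Outcome |10> occurs with probability 1/2.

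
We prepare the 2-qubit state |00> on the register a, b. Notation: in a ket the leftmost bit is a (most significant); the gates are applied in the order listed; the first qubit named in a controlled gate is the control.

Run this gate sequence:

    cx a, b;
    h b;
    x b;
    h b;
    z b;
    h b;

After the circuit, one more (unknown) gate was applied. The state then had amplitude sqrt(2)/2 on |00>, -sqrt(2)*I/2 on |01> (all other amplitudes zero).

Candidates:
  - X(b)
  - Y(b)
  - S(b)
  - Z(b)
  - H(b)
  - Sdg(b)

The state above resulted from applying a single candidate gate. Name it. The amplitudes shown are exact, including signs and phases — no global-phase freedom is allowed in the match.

The unique candidate consistent with the amplitudes is Sdg(b). Key observation: gates 2-5 undo each other exactly, leaving only the rest of the circuit to track.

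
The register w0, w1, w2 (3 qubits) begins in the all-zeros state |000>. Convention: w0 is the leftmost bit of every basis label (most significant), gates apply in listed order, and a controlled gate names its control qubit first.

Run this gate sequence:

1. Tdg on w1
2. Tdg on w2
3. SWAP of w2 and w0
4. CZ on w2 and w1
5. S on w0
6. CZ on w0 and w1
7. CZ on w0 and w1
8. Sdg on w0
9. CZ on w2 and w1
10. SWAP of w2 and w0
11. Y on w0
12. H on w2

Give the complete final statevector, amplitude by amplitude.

The final amplitudes are sqrt(2)*I/2 on |100>, sqrt(2)*I/2 on |101>, and 0 on every other basis state. Key observation: gates 3-10 undo each other exactly, leaving only the rest of the circuit to track.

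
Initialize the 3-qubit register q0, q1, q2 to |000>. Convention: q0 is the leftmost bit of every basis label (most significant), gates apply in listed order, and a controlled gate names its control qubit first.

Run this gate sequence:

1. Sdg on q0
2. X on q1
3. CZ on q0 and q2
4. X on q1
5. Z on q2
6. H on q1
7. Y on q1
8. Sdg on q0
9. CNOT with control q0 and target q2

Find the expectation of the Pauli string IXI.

The observable IXI averages to -1.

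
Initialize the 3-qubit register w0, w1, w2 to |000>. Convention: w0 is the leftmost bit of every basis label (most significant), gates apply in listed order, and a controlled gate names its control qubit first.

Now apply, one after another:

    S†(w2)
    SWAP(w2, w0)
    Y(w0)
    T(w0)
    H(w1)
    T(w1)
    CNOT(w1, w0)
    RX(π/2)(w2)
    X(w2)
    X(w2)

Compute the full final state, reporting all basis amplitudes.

The final amplitudes are 0 on |000>, 0 on |001>, -1/2 on |010>, I/2 on |011>, exp(3*I*pi/4)/2 on |100>, exp(I*pi/4)/2 on |101>, 0 on |110>, 0 on |111>. Key observation: the block from step 9 through step 10 cancels to the identity and can be dropped.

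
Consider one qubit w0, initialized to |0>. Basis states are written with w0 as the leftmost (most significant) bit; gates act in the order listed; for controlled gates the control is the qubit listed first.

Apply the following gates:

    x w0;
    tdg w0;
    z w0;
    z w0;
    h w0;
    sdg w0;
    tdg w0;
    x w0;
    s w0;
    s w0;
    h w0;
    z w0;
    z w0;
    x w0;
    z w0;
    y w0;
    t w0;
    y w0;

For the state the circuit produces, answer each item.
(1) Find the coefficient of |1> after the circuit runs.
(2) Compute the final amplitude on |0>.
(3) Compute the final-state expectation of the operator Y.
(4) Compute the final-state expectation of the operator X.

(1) |1> carries amplitude -1/2 - exp(3*I*pi/4)/2 in the final state.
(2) The amplitude on |0> is 1/2 + exp(I*pi/4)/2.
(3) The expectation value of Y is -1/2.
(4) The observable X averages to -1/2.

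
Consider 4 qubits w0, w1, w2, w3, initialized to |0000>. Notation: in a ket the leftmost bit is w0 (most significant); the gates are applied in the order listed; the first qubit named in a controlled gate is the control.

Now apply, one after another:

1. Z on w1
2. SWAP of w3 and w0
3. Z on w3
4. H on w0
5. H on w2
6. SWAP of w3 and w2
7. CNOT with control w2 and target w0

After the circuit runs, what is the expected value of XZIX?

In the final state, XZIX has expectation 1.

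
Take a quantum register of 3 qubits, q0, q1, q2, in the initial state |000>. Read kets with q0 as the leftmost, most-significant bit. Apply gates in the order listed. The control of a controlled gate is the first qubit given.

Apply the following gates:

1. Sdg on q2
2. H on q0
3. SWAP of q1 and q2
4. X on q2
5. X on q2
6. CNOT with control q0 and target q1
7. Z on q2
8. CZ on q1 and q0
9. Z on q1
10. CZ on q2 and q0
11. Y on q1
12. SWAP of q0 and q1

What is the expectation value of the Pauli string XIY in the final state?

The observable XIY averages to 0.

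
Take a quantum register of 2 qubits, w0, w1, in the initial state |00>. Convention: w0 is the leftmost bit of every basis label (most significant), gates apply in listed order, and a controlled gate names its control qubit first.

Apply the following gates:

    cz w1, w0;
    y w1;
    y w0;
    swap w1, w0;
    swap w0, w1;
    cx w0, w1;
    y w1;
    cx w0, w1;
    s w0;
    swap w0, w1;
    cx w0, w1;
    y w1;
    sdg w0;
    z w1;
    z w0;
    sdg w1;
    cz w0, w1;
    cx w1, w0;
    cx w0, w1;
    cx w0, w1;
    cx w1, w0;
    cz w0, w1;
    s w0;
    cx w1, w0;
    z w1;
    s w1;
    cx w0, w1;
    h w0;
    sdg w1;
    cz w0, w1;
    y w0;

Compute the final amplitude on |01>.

The final state's coefficient on |01> equals 0.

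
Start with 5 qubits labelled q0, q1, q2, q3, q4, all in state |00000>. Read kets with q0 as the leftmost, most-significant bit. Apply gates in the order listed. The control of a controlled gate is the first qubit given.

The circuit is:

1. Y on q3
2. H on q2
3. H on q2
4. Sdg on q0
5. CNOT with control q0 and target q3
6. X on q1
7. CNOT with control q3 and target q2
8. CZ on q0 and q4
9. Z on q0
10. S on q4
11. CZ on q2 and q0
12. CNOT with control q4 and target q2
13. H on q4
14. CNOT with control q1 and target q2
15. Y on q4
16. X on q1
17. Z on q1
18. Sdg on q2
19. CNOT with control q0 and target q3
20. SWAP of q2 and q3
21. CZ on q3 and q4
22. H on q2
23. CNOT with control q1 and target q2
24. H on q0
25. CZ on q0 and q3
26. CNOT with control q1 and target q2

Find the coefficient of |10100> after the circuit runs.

The final state's coefficient on |10100> equals -sqrt(2)/4.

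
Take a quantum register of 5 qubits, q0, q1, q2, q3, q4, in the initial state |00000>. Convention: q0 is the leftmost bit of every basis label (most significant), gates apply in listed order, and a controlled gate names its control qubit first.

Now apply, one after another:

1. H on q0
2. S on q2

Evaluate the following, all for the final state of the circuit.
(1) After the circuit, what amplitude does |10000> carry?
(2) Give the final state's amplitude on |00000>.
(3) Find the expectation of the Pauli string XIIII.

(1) The amplitude on |10000> is sqrt(2)/2.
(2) |00000> carries amplitude sqrt(2)/2 in the final state.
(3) The observable XIIII averages to 1.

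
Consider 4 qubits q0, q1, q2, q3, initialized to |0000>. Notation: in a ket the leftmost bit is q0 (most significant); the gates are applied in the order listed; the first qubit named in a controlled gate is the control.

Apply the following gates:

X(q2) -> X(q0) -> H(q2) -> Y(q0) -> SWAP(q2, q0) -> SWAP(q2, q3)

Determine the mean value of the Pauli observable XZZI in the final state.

The expectation value of XZZI is -1.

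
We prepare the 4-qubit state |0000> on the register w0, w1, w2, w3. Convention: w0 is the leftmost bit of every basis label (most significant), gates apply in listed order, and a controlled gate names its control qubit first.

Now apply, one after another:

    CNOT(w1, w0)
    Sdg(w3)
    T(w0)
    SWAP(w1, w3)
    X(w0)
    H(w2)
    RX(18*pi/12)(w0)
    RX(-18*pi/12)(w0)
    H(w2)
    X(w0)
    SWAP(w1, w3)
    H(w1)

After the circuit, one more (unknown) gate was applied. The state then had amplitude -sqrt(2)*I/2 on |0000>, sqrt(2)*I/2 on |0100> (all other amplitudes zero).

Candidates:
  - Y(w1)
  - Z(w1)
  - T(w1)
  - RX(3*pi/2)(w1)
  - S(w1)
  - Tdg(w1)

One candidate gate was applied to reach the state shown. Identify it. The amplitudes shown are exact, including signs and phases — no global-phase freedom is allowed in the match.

The applied gate was Y(w1). Key observation: the block from step 4 through step 11 cancels to the identity and can be dropped.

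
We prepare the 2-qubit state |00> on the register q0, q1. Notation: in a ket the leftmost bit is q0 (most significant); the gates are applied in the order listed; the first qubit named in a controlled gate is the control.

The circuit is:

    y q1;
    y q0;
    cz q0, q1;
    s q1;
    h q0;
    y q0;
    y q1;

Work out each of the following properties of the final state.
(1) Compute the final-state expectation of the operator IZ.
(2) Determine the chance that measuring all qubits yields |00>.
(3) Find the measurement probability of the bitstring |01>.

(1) In the final state, IZ has expectation 1.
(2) Outcome |00> occurs with probability 1/2.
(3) A full measurement returns |01> with probability 0.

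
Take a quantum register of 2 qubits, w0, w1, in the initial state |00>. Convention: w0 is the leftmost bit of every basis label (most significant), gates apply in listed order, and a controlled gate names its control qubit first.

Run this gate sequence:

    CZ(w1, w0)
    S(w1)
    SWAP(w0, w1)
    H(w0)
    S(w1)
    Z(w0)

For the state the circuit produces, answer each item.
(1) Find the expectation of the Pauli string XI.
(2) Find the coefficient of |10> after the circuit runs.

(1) The expectation value of XI is -1.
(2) The amplitude on |10> is -sqrt(2)/2.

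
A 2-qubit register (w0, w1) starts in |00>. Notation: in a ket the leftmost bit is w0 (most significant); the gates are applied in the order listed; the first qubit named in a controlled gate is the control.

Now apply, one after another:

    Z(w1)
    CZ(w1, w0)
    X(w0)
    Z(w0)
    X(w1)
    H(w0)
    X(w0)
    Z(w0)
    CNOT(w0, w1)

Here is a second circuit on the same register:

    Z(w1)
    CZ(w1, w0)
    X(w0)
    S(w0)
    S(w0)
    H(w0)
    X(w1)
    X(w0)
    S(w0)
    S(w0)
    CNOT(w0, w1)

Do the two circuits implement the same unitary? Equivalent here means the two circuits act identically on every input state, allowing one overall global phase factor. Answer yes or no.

Yes, they are equivalent — the unitaries differ by at most a global phase.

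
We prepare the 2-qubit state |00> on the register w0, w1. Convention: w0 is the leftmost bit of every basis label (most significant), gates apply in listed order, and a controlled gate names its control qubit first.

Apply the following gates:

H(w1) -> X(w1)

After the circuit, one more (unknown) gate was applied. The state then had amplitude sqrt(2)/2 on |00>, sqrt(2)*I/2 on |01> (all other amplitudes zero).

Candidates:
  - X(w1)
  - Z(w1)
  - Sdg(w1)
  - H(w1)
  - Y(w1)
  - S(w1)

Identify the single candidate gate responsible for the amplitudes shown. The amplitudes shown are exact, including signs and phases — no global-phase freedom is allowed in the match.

It was S(w1) that produced the state shown.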